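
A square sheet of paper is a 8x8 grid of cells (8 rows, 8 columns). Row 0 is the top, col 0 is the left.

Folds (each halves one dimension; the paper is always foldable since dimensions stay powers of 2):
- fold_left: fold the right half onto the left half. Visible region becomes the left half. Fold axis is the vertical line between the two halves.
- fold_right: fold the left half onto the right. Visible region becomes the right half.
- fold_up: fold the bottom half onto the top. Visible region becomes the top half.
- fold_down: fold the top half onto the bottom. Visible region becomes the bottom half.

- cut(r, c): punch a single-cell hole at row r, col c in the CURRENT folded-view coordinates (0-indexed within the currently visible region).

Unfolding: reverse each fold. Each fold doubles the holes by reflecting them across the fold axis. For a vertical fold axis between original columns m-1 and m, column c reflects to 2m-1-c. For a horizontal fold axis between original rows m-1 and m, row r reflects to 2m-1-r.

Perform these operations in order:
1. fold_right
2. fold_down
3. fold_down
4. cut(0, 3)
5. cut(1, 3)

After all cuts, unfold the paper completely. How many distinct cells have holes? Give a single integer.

Answer: 16

Derivation:
Op 1 fold_right: fold axis v@4; visible region now rows[0,8) x cols[4,8) = 8x4
Op 2 fold_down: fold axis h@4; visible region now rows[4,8) x cols[4,8) = 4x4
Op 3 fold_down: fold axis h@6; visible region now rows[6,8) x cols[4,8) = 2x4
Op 4 cut(0, 3): punch at orig (6,7); cuts so far [(6, 7)]; region rows[6,8) x cols[4,8) = 2x4
Op 5 cut(1, 3): punch at orig (7,7); cuts so far [(6, 7), (7, 7)]; region rows[6,8) x cols[4,8) = 2x4
Unfold 1 (reflect across h@6): 4 holes -> [(4, 7), (5, 7), (6, 7), (7, 7)]
Unfold 2 (reflect across h@4): 8 holes -> [(0, 7), (1, 7), (2, 7), (3, 7), (4, 7), (5, 7), (6, 7), (7, 7)]
Unfold 3 (reflect across v@4): 16 holes -> [(0, 0), (0, 7), (1, 0), (1, 7), (2, 0), (2, 7), (3, 0), (3, 7), (4, 0), (4, 7), (5, 0), (5, 7), (6, 0), (6, 7), (7, 0), (7, 7)]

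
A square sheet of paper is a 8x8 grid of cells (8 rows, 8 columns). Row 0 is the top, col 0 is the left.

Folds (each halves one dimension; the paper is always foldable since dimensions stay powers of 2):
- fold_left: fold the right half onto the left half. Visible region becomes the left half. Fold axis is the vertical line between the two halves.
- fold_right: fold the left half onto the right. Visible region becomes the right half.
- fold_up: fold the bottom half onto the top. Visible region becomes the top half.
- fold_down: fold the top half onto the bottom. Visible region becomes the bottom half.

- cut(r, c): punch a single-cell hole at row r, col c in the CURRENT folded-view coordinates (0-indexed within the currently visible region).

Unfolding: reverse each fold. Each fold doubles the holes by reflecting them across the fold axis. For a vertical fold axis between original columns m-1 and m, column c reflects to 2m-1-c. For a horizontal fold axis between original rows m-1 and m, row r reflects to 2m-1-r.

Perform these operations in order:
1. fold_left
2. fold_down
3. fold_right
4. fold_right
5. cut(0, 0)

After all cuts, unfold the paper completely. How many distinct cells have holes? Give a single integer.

Op 1 fold_left: fold axis v@4; visible region now rows[0,8) x cols[0,4) = 8x4
Op 2 fold_down: fold axis h@4; visible region now rows[4,8) x cols[0,4) = 4x4
Op 3 fold_right: fold axis v@2; visible region now rows[4,8) x cols[2,4) = 4x2
Op 4 fold_right: fold axis v@3; visible region now rows[4,8) x cols[3,4) = 4x1
Op 5 cut(0, 0): punch at orig (4,3); cuts so far [(4, 3)]; region rows[4,8) x cols[3,4) = 4x1
Unfold 1 (reflect across v@3): 2 holes -> [(4, 2), (4, 3)]
Unfold 2 (reflect across v@2): 4 holes -> [(4, 0), (4, 1), (4, 2), (4, 3)]
Unfold 3 (reflect across h@4): 8 holes -> [(3, 0), (3, 1), (3, 2), (3, 3), (4, 0), (4, 1), (4, 2), (4, 3)]
Unfold 4 (reflect across v@4): 16 holes -> [(3, 0), (3, 1), (3, 2), (3, 3), (3, 4), (3, 5), (3, 6), (3, 7), (4, 0), (4, 1), (4, 2), (4, 3), (4, 4), (4, 5), (4, 6), (4, 7)]

Answer: 16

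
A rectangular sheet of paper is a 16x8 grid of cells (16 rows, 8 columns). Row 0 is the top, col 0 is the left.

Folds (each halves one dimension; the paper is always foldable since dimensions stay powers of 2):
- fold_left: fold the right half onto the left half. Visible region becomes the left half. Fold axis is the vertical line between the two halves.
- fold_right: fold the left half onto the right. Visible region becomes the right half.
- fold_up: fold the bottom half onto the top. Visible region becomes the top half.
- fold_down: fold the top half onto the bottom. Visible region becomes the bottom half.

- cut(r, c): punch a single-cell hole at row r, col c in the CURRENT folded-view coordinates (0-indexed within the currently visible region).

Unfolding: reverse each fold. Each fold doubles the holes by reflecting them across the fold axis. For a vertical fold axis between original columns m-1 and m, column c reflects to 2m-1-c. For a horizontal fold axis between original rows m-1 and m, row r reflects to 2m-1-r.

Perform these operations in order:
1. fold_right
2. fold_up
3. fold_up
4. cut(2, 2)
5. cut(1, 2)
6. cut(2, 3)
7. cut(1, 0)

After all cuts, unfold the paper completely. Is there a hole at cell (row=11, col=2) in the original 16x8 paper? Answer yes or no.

Answer: no

Derivation:
Op 1 fold_right: fold axis v@4; visible region now rows[0,16) x cols[4,8) = 16x4
Op 2 fold_up: fold axis h@8; visible region now rows[0,8) x cols[4,8) = 8x4
Op 3 fold_up: fold axis h@4; visible region now rows[0,4) x cols[4,8) = 4x4
Op 4 cut(2, 2): punch at orig (2,6); cuts so far [(2, 6)]; region rows[0,4) x cols[4,8) = 4x4
Op 5 cut(1, 2): punch at orig (1,6); cuts so far [(1, 6), (2, 6)]; region rows[0,4) x cols[4,8) = 4x4
Op 6 cut(2, 3): punch at orig (2,7); cuts so far [(1, 6), (2, 6), (2, 7)]; region rows[0,4) x cols[4,8) = 4x4
Op 7 cut(1, 0): punch at orig (1,4); cuts so far [(1, 4), (1, 6), (2, 6), (2, 7)]; region rows[0,4) x cols[4,8) = 4x4
Unfold 1 (reflect across h@4): 8 holes -> [(1, 4), (1, 6), (2, 6), (2, 7), (5, 6), (5, 7), (6, 4), (6, 6)]
Unfold 2 (reflect across h@8): 16 holes -> [(1, 4), (1, 6), (2, 6), (2, 7), (5, 6), (5, 7), (6, 4), (6, 6), (9, 4), (9, 6), (10, 6), (10, 7), (13, 6), (13, 7), (14, 4), (14, 6)]
Unfold 3 (reflect across v@4): 32 holes -> [(1, 1), (1, 3), (1, 4), (1, 6), (2, 0), (2, 1), (2, 6), (2, 7), (5, 0), (5, 1), (5, 6), (5, 7), (6, 1), (6, 3), (6, 4), (6, 6), (9, 1), (9, 3), (9, 4), (9, 6), (10, 0), (10, 1), (10, 6), (10, 7), (13, 0), (13, 1), (13, 6), (13, 7), (14, 1), (14, 3), (14, 4), (14, 6)]
Holes: [(1, 1), (1, 3), (1, 4), (1, 6), (2, 0), (2, 1), (2, 6), (2, 7), (5, 0), (5, 1), (5, 6), (5, 7), (6, 1), (6, 3), (6, 4), (6, 6), (9, 1), (9, 3), (9, 4), (9, 6), (10, 0), (10, 1), (10, 6), (10, 7), (13, 0), (13, 1), (13, 6), (13, 7), (14, 1), (14, 3), (14, 4), (14, 6)]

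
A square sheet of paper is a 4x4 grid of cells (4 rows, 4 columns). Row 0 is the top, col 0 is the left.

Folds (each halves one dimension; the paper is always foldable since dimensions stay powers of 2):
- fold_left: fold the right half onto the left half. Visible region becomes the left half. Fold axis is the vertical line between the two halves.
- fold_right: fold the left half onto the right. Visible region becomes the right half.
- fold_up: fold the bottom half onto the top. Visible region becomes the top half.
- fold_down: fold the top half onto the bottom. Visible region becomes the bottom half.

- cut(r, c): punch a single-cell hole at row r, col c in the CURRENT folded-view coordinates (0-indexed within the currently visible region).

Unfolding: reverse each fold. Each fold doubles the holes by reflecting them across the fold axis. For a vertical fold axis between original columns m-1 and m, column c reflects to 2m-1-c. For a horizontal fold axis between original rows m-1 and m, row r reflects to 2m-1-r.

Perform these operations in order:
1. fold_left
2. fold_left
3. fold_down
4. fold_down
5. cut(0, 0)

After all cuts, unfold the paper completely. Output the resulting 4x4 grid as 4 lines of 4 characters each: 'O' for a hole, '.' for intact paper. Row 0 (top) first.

Op 1 fold_left: fold axis v@2; visible region now rows[0,4) x cols[0,2) = 4x2
Op 2 fold_left: fold axis v@1; visible region now rows[0,4) x cols[0,1) = 4x1
Op 3 fold_down: fold axis h@2; visible region now rows[2,4) x cols[0,1) = 2x1
Op 4 fold_down: fold axis h@3; visible region now rows[3,4) x cols[0,1) = 1x1
Op 5 cut(0, 0): punch at orig (3,0); cuts so far [(3, 0)]; region rows[3,4) x cols[0,1) = 1x1
Unfold 1 (reflect across h@3): 2 holes -> [(2, 0), (3, 0)]
Unfold 2 (reflect across h@2): 4 holes -> [(0, 0), (1, 0), (2, 0), (3, 0)]
Unfold 3 (reflect across v@1): 8 holes -> [(0, 0), (0, 1), (1, 0), (1, 1), (2, 0), (2, 1), (3, 0), (3, 1)]
Unfold 4 (reflect across v@2): 16 holes -> [(0, 0), (0, 1), (0, 2), (0, 3), (1, 0), (1, 1), (1, 2), (1, 3), (2, 0), (2, 1), (2, 2), (2, 3), (3, 0), (3, 1), (3, 2), (3, 3)]

Answer: OOOO
OOOO
OOOO
OOOO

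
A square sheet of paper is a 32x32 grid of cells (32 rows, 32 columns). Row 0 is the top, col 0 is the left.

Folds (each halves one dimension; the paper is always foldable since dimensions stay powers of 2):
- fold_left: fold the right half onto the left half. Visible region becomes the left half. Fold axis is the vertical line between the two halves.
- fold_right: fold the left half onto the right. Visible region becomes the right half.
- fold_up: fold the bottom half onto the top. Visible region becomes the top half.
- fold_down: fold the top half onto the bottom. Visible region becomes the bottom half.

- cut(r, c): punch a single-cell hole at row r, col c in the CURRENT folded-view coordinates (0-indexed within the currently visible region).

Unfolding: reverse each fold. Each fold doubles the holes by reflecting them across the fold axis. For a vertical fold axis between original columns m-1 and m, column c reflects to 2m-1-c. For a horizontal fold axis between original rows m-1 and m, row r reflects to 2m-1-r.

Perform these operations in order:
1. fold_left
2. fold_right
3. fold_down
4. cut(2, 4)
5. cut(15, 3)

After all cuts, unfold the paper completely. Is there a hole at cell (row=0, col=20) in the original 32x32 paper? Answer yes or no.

Op 1 fold_left: fold axis v@16; visible region now rows[0,32) x cols[0,16) = 32x16
Op 2 fold_right: fold axis v@8; visible region now rows[0,32) x cols[8,16) = 32x8
Op 3 fold_down: fold axis h@16; visible region now rows[16,32) x cols[8,16) = 16x8
Op 4 cut(2, 4): punch at orig (18,12); cuts so far [(18, 12)]; region rows[16,32) x cols[8,16) = 16x8
Op 5 cut(15, 3): punch at orig (31,11); cuts so far [(18, 12), (31, 11)]; region rows[16,32) x cols[8,16) = 16x8
Unfold 1 (reflect across h@16): 4 holes -> [(0, 11), (13, 12), (18, 12), (31, 11)]
Unfold 2 (reflect across v@8): 8 holes -> [(0, 4), (0, 11), (13, 3), (13, 12), (18, 3), (18, 12), (31, 4), (31, 11)]
Unfold 3 (reflect across v@16): 16 holes -> [(0, 4), (0, 11), (0, 20), (0, 27), (13, 3), (13, 12), (13, 19), (13, 28), (18, 3), (18, 12), (18, 19), (18, 28), (31, 4), (31, 11), (31, 20), (31, 27)]
Holes: [(0, 4), (0, 11), (0, 20), (0, 27), (13, 3), (13, 12), (13, 19), (13, 28), (18, 3), (18, 12), (18, 19), (18, 28), (31, 4), (31, 11), (31, 20), (31, 27)]

Answer: yes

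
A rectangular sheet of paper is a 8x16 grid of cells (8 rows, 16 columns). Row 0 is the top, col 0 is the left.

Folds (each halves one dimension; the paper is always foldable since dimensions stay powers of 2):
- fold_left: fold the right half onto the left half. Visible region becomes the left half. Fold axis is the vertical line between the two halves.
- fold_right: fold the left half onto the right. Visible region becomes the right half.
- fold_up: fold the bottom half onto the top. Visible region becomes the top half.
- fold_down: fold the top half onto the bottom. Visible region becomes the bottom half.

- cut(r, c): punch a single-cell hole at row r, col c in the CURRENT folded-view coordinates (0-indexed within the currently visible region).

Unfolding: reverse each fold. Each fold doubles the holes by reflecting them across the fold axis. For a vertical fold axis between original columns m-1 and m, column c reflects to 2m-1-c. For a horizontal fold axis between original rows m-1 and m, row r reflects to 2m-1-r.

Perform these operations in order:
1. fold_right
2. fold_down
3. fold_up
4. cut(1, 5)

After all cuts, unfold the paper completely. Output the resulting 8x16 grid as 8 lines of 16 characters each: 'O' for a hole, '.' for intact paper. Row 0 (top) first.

Op 1 fold_right: fold axis v@8; visible region now rows[0,8) x cols[8,16) = 8x8
Op 2 fold_down: fold axis h@4; visible region now rows[4,8) x cols[8,16) = 4x8
Op 3 fold_up: fold axis h@6; visible region now rows[4,6) x cols[8,16) = 2x8
Op 4 cut(1, 5): punch at orig (5,13); cuts so far [(5, 13)]; region rows[4,6) x cols[8,16) = 2x8
Unfold 1 (reflect across h@6): 2 holes -> [(5, 13), (6, 13)]
Unfold 2 (reflect across h@4): 4 holes -> [(1, 13), (2, 13), (5, 13), (6, 13)]
Unfold 3 (reflect across v@8): 8 holes -> [(1, 2), (1, 13), (2, 2), (2, 13), (5, 2), (5, 13), (6, 2), (6, 13)]

Answer: ................
..O..........O..
..O..........O..
................
................
..O..........O..
..O..........O..
................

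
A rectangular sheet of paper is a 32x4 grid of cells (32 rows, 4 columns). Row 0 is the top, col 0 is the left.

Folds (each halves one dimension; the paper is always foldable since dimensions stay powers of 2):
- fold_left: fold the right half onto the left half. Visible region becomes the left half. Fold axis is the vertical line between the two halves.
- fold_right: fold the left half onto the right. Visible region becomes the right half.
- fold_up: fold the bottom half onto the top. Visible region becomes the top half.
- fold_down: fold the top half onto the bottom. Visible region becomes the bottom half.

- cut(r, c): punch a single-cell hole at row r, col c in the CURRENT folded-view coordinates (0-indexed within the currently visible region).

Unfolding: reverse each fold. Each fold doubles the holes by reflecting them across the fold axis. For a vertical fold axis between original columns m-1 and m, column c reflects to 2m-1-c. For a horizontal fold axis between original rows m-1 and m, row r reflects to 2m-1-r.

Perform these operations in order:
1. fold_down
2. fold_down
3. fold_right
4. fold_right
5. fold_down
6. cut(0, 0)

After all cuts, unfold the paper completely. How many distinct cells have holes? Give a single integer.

Op 1 fold_down: fold axis h@16; visible region now rows[16,32) x cols[0,4) = 16x4
Op 2 fold_down: fold axis h@24; visible region now rows[24,32) x cols[0,4) = 8x4
Op 3 fold_right: fold axis v@2; visible region now rows[24,32) x cols[2,4) = 8x2
Op 4 fold_right: fold axis v@3; visible region now rows[24,32) x cols[3,4) = 8x1
Op 5 fold_down: fold axis h@28; visible region now rows[28,32) x cols[3,4) = 4x1
Op 6 cut(0, 0): punch at orig (28,3); cuts so far [(28, 3)]; region rows[28,32) x cols[3,4) = 4x1
Unfold 1 (reflect across h@28): 2 holes -> [(27, 3), (28, 3)]
Unfold 2 (reflect across v@3): 4 holes -> [(27, 2), (27, 3), (28, 2), (28, 3)]
Unfold 3 (reflect across v@2): 8 holes -> [(27, 0), (27, 1), (27, 2), (27, 3), (28, 0), (28, 1), (28, 2), (28, 3)]
Unfold 4 (reflect across h@24): 16 holes -> [(19, 0), (19, 1), (19, 2), (19, 3), (20, 0), (20, 1), (20, 2), (20, 3), (27, 0), (27, 1), (27, 2), (27, 3), (28, 0), (28, 1), (28, 2), (28, 3)]
Unfold 5 (reflect across h@16): 32 holes -> [(3, 0), (3, 1), (3, 2), (3, 3), (4, 0), (4, 1), (4, 2), (4, 3), (11, 0), (11, 1), (11, 2), (11, 3), (12, 0), (12, 1), (12, 2), (12, 3), (19, 0), (19, 1), (19, 2), (19, 3), (20, 0), (20, 1), (20, 2), (20, 3), (27, 0), (27, 1), (27, 2), (27, 3), (28, 0), (28, 1), (28, 2), (28, 3)]

Answer: 32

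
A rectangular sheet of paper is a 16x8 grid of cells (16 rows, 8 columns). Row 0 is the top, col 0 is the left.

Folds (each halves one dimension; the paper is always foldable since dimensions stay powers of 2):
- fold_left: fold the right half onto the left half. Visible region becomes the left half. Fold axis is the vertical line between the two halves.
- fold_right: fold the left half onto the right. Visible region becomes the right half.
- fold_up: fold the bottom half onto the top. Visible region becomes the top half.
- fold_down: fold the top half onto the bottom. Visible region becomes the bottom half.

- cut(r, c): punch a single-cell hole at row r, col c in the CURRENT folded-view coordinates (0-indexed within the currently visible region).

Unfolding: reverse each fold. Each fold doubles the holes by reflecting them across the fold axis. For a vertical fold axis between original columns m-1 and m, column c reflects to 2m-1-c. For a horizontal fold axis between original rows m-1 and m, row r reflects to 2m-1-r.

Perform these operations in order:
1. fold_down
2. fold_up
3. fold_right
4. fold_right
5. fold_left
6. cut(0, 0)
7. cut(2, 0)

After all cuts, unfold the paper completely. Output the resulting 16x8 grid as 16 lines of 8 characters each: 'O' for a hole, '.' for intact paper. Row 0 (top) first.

Op 1 fold_down: fold axis h@8; visible region now rows[8,16) x cols[0,8) = 8x8
Op 2 fold_up: fold axis h@12; visible region now rows[8,12) x cols[0,8) = 4x8
Op 3 fold_right: fold axis v@4; visible region now rows[8,12) x cols[4,8) = 4x4
Op 4 fold_right: fold axis v@6; visible region now rows[8,12) x cols[6,8) = 4x2
Op 5 fold_left: fold axis v@7; visible region now rows[8,12) x cols[6,7) = 4x1
Op 6 cut(0, 0): punch at orig (8,6); cuts so far [(8, 6)]; region rows[8,12) x cols[6,7) = 4x1
Op 7 cut(2, 0): punch at orig (10,6); cuts so far [(8, 6), (10, 6)]; region rows[8,12) x cols[6,7) = 4x1
Unfold 1 (reflect across v@7): 4 holes -> [(8, 6), (8, 7), (10, 6), (10, 7)]
Unfold 2 (reflect across v@6): 8 holes -> [(8, 4), (8, 5), (8, 6), (8, 7), (10, 4), (10, 5), (10, 6), (10, 7)]
Unfold 3 (reflect across v@4): 16 holes -> [(8, 0), (8, 1), (8, 2), (8, 3), (8, 4), (8, 5), (8, 6), (8, 7), (10, 0), (10, 1), (10, 2), (10, 3), (10, 4), (10, 5), (10, 6), (10, 7)]
Unfold 4 (reflect across h@12): 32 holes -> [(8, 0), (8, 1), (8, 2), (8, 3), (8, 4), (8, 5), (8, 6), (8, 7), (10, 0), (10, 1), (10, 2), (10, 3), (10, 4), (10, 5), (10, 6), (10, 7), (13, 0), (13, 1), (13, 2), (13, 3), (13, 4), (13, 5), (13, 6), (13, 7), (15, 0), (15, 1), (15, 2), (15, 3), (15, 4), (15, 5), (15, 6), (15, 7)]
Unfold 5 (reflect across h@8): 64 holes -> [(0, 0), (0, 1), (0, 2), (0, 3), (0, 4), (0, 5), (0, 6), (0, 7), (2, 0), (2, 1), (2, 2), (2, 3), (2, 4), (2, 5), (2, 6), (2, 7), (5, 0), (5, 1), (5, 2), (5, 3), (5, 4), (5, 5), (5, 6), (5, 7), (7, 0), (7, 1), (7, 2), (7, 3), (7, 4), (7, 5), (7, 6), (7, 7), (8, 0), (8, 1), (8, 2), (8, 3), (8, 4), (8, 5), (8, 6), (8, 7), (10, 0), (10, 1), (10, 2), (10, 3), (10, 4), (10, 5), (10, 6), (10, 7), (13, 0), (13, 1), (13, 2), (13, 3), (13, 4), (13, 5), (13, 6), (13, 7), (15, 0), (15, 1), (15, 2), (15, 3), (15, 4), (15, 5), (15, 6), (15, 7)]

Answer: OOOOOOOO
........
OOOOOOOO
........
........
OOOOOOOO
........
OOOOOOOO
OOOOOOOO
........
OOOOOOOO
........
........
OOOOOOOO
........
OOOOOOOO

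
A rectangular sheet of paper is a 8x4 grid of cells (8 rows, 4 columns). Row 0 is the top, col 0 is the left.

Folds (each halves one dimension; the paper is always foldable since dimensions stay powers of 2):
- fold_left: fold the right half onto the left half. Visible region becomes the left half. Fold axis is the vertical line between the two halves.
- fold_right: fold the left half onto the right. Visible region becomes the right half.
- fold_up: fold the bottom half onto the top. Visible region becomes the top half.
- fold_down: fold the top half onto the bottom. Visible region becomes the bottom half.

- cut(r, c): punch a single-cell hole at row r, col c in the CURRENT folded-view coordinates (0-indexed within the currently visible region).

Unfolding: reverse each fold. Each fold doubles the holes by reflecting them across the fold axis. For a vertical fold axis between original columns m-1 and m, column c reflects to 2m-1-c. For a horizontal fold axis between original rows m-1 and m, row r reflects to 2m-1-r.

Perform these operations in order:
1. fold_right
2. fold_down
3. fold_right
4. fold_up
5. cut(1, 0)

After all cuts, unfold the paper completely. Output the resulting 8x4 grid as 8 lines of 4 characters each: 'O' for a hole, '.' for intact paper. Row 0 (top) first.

Op 1 fold_right: fold axis v@2; visible region now rows[0,8) x cols[2,4) = 8x2
Op 2 fold_down: fold axis h@4; visible region now rows[4,8) x cols[2,4) = 4x2
Op 3 fold_right: fold axis v@3; visible region now rows[4,8) x cols[3,4) = 4x1
Op 4 fold_up: fold axis h@6; visible region now rows[4,6) x cols[3,4) = 2x1
Op 5 cut(1, 0): punch at orig (5,3); cuts so far [(5, 3)]; region rows[4,6) x cols[3,4) = 2x1
Unfold 1 (reflect across h@6): 2 holes -> [(5, 3), (6, 3)]
Unfold 2 (reflect across v@3): 4 holes -> [(5, 2), (5, 3), (6, 2), (6, 3)]
Unfold 3 (reflect across h@4): 8 holes -> [(1, 2), (1, 3), (2, 2), (2, 3), (5, 2), (5, 3), (6, 2), (6, 3)]
Unfold 4 (reflect across v@2): 16 holes -> [(1, 0), (1, 1), (1, 2), (1, 3), (2, 0), (2, 1), (2, 2), (2, 3), (5, 0), (5, 1), (5, 2), (5, 3), (6, 0), (6, 1), (6, 2), (6, 3)]

Answer: ....
OOOO
OOOO
....
....
OOOO
OOOO
....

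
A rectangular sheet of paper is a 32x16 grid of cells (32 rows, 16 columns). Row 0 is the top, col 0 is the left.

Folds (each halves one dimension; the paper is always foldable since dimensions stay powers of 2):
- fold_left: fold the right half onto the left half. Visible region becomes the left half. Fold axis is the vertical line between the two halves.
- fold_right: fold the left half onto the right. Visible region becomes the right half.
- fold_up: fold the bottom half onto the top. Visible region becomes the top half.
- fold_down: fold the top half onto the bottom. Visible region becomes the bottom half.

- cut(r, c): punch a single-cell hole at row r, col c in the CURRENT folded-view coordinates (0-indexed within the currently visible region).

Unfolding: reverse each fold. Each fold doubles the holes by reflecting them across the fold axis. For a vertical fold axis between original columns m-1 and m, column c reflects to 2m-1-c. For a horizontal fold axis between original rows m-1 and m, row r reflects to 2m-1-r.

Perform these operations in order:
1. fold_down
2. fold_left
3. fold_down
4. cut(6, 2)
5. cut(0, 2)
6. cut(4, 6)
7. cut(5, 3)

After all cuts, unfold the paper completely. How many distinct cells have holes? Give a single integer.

Op 1 fold_down: fold axis h@16; visible region now rows[16,32) x cols[0,16) = 16x16
Op 2 fold_left: fold axis v@8; visible region now rows[16,32) x cols[0,8) = 16x8
Op 3 fold_down: fold axis h@24; visible region now rows[24,32) x cols[0,8) = 8x8
Op 4 cut(6, 2): punch at orig (30,2); cuts so far [(30, 2)]; region rows[24,32) x cols[0,8) = 8x8
Op 5 cut(0, 2): punch at orig (24,2); cuts so far [(24, 2), (30, 2)]; region rows[24,32) x cols[0,8) = 8x8
Op 6 cut(4, 6): punch at orig (28,6); cuts so far [(24, 2), (28, 6), (30, 2)]; region rows[24,32) x cols[0,8) = 8x8
Op 7 cut(5, 3): punch at orig (29,3); cuts so far [(24, 2), (28, 6), (29, 3), (30, 2)]; region rows[24,32) x cols[0,8) = 8x8
Unfold 1 (reflect across h@24): 8 holes -> [(17, 2), (18, 3), (19, 6), (23, 2), (24, 2), (28, 6), (29, 3), (30, 2)]
Unfold 2 (reflect across v@8): 16 holes -> [(17, 2), (17, 13), (18, 3), (18, 12), (19, 6), (19, 9), (23, 2), (23, 13), (24, 2), (24, 13), (28, 6), (28, 9), (29, 3), (29, 12), (30, 2), (30, 13)]
Unfold 3 (reflect across h@16): 32 holes -> [(1, 2), (1, 13), (2, 3), (2, 12), (3, 6), (3, 9), (7, 2), (7, 13), (8, 2), (8, 13), (12, 6), (12, 9), (13, 3), (13, 12), (14, 2), (14, 13), (17, 2), (17, 13), (18, 3), (18, 12), (19, 6), (19, 9), (23, 2), (23, 13), (24, 2), (24, 13), (28, 6), (28, 9), (29, 3), (29, 12), (30, 2), (30, 13)]

Answer: 32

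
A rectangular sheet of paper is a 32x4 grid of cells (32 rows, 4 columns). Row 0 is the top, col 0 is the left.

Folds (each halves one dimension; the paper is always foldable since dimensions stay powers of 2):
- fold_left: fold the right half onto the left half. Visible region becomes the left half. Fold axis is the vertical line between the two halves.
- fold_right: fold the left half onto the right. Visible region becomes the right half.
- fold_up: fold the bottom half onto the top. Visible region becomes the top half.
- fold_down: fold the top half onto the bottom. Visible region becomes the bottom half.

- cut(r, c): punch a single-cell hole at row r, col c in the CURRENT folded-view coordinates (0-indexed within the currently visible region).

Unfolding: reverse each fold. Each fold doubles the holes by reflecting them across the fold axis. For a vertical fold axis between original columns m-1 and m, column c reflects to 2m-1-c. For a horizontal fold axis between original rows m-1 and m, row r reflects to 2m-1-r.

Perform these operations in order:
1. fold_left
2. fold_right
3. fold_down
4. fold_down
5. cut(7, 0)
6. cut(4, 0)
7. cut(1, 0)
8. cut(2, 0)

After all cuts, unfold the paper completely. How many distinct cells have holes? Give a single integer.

Op 1 fold_left: fold axis v@2; visible region now rows[0,32) x cols[0,2) = 32x2
Op 2 fold_right: fold axis v@1; visible region now rows[0,32) x cols[1,2) = 32x1
Op 3 fold_down: fold axis h@16; visible region now rows[16,32) x cols[1,2) = 16x1
Op 4 fold_down: fold axis h@24; visible region now rows[24,32) x cols[1,2) = 8x1
Op 5 cut(7, 0): punch at orig (31,1); cuts so far [(31, 1)]; region rows[24,32) x cols[1,2) = 8x1
Op 6 cut(4, 0): punch at orig (28,1); cuts so far [(28, 1), (31, 1)]; region rows[24,32) x cols[1,2) = 8x1
Op 7 cut(1, 0): punch at orig (25,1); cuts so far [(25, 1), (28, 1), (31, 1)]; region rows[24,32) x cols[1,2) = 8x1
Op 8 cut(2, 0): punch at orig (26,1); cuts so far [(25, 1), (26, 1), (28, 1), (31, 1)]; region rows[24,32) x cols[1,2) = 8x1
Unfold 1 (reflect across h@24): 8 holes -> [(16, 1), (19, 1), (21, 1), (22, 1), (25, 1), (26, 1), (28, 1), (31, 1)]
Unfold 2 (reflect across h@16): 16 holes -> [(0, 1), (3, 1), (5, 1), (6, 1), (9, 1), (10, 1), (12, 1), (15, 1), (16, 1), (19, 1), (21, 1), (22, 1), (25, 1), (26, 1), (28, 1), (31, 1)]
Unfold 3 (reflect across v@1): 32 holes -> [(0, 0), (0, 1), (3, 0), (3, 1), (5, 0), (5, 1), (6, 0), (6, 1), (9, 0), (9, 1), (10, 0), (10, 1), (12, 0), (12, 1), (15, 0), (15, 1), (16, 0), (16, 1), (19, 0), (19, 1), (21, 0), (21, 1), (22, 0), (22, 1), (25, 0), (25, 1), (26, 0), (26, 1), (28, 0), (28, 1), (31, 0), (31, 1)]
Unfold 4 (reflect across v@2): 64 holes -> [(0, 0), (0, 1), (0, 2), (0, 3), (3, 0), (3, 1), (3, 2), (3, 3), (5, 0), (5, 1), (5, 2), (5, 3), (6, 0), (6, 1), (6, 2), (6, 3), (9, 0), (9, 1), (9, 2), (9, 3), (10, 0), (10, 1), (10, 2), (10, 3), (12, 0), (12, 1), (12, 2), (12, 3), (15, 0), (15, 1), (15, 2), (15, 3), (16, 0), (16, 1), (16, 2), (16, 3), (19, 0), (19, 1), (19, 2), (19, 3), (21, 0), (21, 1), (21, 2), (21, 3), (22, 0), (22, 1), (22, 2), (22, 3), (25, 0), (25, 1), (25, 2), (25, 3), (26, 0), (26, 1), (26, 2), (26, 3), (28, 0), (28, 1), (28, 2), (28, 3), (31, 0), (31, 1), (31, 2), (31, 3)]

Answer: 64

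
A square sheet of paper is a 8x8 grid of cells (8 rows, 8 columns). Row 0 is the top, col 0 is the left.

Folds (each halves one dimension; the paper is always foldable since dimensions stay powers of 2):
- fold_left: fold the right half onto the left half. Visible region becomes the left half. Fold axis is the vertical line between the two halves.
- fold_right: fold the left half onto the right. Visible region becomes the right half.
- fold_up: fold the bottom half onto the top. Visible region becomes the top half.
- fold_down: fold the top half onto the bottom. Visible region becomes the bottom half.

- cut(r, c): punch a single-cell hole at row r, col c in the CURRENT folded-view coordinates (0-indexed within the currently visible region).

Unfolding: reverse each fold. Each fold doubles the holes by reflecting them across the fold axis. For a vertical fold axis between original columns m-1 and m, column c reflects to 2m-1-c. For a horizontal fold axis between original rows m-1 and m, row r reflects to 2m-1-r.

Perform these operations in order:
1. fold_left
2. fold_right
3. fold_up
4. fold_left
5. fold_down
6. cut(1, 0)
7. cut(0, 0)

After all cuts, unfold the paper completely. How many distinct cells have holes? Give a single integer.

Op 1 fold_left: fold axis v@4; visible region now rows[0,8) x cols[0,4) = 8x4
Op 2 fold_right: fold axis v@2; visible region now rows[0,8) x cols[2,4) = 8x2
Op 3 fold_up: fold axis h@4; visible region now rows[0,4) x cols[2,4) = 4x2
Op 4 fold_left: fold axis v@3; visible region now rows[0,4) x cols[2,3) = 4x1
Op 5 fold_down: fold axis h@2; visible region now rows[2,4) x cols[2,3) = 2x1
Op 6 cut(1, 0): punch at orig (3,2); cuts so far [(3, 2)]; region rows[2,4) x cols[2,3) = 2x1
Op 7 cut(0, 0): punch at orig (2,2); cuts so far [(2, 2), (3, 2)]; region rows[2,4) x cols[2,3) = 2x1
Unfold 1 (reflect across h@2): 4 holes -> [(0, 2), (1, 2), (2, 2), (3, 2)]
Unfold 2 (reflect across v@3): 8 holes -> [(0, 2), (0, 3), (1, 2), (1, 3), (2, 2), (2, 3), (3, 2), (3, 3)]
Unfold 3 (reflect across h@4): 16 holes -> [(0, 2), (0, 3), (1, 2), (1, 3), (2, 2), (2, 3), (3, 2), (3, 3), (4, 2), (4, 3), (5, 2), (5, 3), (6, 2), (6, 3), (7, 2), (7, 3)]
Unfold 4 (reflect across v@2): 32 holes -> [(0, 0), (0, 1), (0, 2), (0, 3), (1, 0), (1, 1), (1, 2), (1, 3), (2, 0), (2, 1), (2, 2), (2, 3), (3, 0), (3, 1), (3, 2), (3, 3), (4, 0), (4, 1), (4, 2), (4, 3), (5, 0), (5, 1), (5, 2), (5, 3), (6, 0), (6, 1), (6, 2), (6, 3), (7, 0), (7, 1), (7, 2), (7, 3)]
Unfold 5 (reflect across v@4): 64 holes -> [(0, 0), (0, 1), (0, 2), (0, 3), (0, 4), (0, 5), (0, 6), (0, 7), (1, 0), (1, 1), (1, 2), (1, 3), (1, 4), (1, 5), (1, 6), (1, 7), (2, 0), (2, 1), (2, 2), (2, 3), (2, 4), (2, 5), (2, 6), (2, 7), (3, 0), (3, 1), (3, 2), (3, 3), (3, 4), (3, 5), (3, 6), (3, 7), (4, 0), (4, 1), (4, 2), (4, 3), (4, 4), (4, 5), (4, 6), (4, 7), (5, 0), (5, 1), (5, 2), (5, 3), (5, 4), (5, 5), (5, 6), (5, 7), (6, 0), (6, 1), (6, 2), (6, 3), (6, 4), (6, 5), (6, 6), (6, 7), (7, 0), (7, 1), (7, 2), (7, 3), (7, 4), (7, 5), (7, 6), (7, 7)]

Answer: 64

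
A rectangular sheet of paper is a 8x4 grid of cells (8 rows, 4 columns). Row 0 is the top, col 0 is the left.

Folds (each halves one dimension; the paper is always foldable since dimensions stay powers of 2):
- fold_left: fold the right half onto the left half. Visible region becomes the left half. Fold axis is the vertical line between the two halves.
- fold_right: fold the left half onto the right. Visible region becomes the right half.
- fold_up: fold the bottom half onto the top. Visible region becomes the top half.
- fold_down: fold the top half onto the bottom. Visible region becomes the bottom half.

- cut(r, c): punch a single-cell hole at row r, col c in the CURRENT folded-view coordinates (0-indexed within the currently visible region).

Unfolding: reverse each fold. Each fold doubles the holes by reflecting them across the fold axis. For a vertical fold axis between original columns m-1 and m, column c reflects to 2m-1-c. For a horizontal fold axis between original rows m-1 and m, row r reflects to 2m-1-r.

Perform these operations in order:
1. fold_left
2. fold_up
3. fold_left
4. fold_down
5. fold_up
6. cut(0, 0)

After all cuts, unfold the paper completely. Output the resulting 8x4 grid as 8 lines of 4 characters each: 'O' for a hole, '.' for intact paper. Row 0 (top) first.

Op 1 fold_left: fold axis v@2; visible region now rows[0,8) x cols[0,2) = 8x2
Op 2 fold_up: fold axis h@4; visible region now rows[0,4) x cols[0,2) = 4x2
Op 3 fold_left: fold axis v@1; visible region now rows[0,4) x cols[0,1) = 4x1
Op 4 fold_down: fold axis h@2; visible region now rows[2,4) x cols[0,1) = 2x1
Op 5 fold_up: fold axis h@3; visible region now rows[2,3) x cols[0,1) = 1x1
Op 6 cut(0, 0): punch at orig (2,0); cuts so far [(2, 0)]; region rows[2,3) x cols[0,1) = 1x1
Unfold 1 (reflect across h@3): 2 holes -> [(2, 0), (3, 0)]
Unfold 2 (reflect across h@2): 4 holes -> [(0, 0), (1, 0), (2, 0), (3, 0)]
Unfold 3 (reflect across v@1): 8 holes -> [(0, 0), (0, 1), (1, 0), (1, 1), (2, 0), (2, 1), (3, 0), (3, 1)]
Unfold 4 (reflect across h@4): 16 holes -> [(0, 0), (0, 1), (1, 0), (1, 1), (2, 0), (2, 1), (3, 0), (3, 1), (4, 0), (4, 1), (5, 0), (5, 1), (6, 0), (6, 1), (7, 0), (7, 1)]
Unfold 5 (reflect across v@2): 32 holes -> [(0, 0), (0, 1), (0, 2), (0, 3), (1, 0), (1, 1), (1, 2), (1, 3), (2, 0), (2, 1), (2, 2), (2, 3), (3, 0), (3, 1), (3, 2), (3, 3), (4, 0), (4, 1), (4, 2), (4, 3), (5, 0), (5, 1), (5, 2), (5, 3), (6, 0), (6, 1), (6, 2), (6, 3), (7, 0), (7, 1), (7, 2), (7, 3)]

Answer: OOOO
OOOO
OOOO
OOOO
OOOO
OOOO
OOOO
OOOO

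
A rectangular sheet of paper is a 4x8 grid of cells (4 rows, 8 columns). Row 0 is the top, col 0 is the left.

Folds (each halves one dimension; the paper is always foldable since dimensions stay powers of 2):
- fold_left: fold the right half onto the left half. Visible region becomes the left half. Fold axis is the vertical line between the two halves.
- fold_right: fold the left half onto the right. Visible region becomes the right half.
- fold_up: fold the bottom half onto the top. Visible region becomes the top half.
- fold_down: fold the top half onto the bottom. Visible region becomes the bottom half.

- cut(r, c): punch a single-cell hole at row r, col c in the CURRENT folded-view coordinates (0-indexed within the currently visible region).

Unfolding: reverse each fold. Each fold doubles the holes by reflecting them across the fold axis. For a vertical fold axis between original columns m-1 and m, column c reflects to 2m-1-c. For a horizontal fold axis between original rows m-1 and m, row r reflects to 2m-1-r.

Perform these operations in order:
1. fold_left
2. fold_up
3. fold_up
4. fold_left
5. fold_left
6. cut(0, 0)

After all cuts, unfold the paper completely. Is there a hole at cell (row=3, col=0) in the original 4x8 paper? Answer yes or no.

Op 1 fold_left: fold axis v@4; visible region now rows[0,4) x cols[0,4) = 4x4
Op 2 fold_up: fold axis h@2; visible region now rows[0,2) x cols[0,4) = 2x4
Op 3 fold_up: fold axis h@1; visible region now rows[0,1) x cols[0,4) = 1x4
Op 4 fold_left: fold axis v@2; visible region now rows[0,1) x cols[0,2) = 1x2
Op 5 fold_left: fold axis v@1; visible region now rows[0,1) x cols[0,1) = 1x1
Op 6 cut(0, 0): punch at orig (0,0); cuts so far [(0, 0)]; region rows[0,1) x cols[0,1) = 1x1
Unfold 1 (reflect across v@1): 2 holes -> [(0, 0), (0, 1)]
Unfold 2 (reflect across v@2): 4 holes -> [(0, 0), (0, 1), (0, 2), (0, 3)]
Unfold 3 (reflect across h@1): 8 holes -> [(0, 0), (0, 1), (0, 2), (0, 3), (1, 0), (1, 1), (1, 2), (1, 3)]
Unfold 4 (reflect across h@2): 16 holes -> [(0, 0), (0, 1), (0, 2), (0, 3), (1, 0), (1, 1), (1, 2), (1, 3), (2, 0), (2, 1), (2, 2), (2, 3), (3, 0), (3, 1), (3, 2), (3, 3)]
Unfold 5 (reflect across v@4): 32 holes -> [(0, 0), (0, 1), (0, 2), (0, 3), (0, 4), (0, 5), (0, 6), (0, 7), (1, 0), (1, 1), (1, 2), (1, 3), (1, 4), (1, 5), (1, 6), (1, 7), (2, 0), (2, 1), (2, 2), (2, 3), (2, 4), (2, 5), (2, 6), (2, 7), (3, 0), (3, 1), (3, 2), (3, 3), (3, 4), (3, 5), (3, 6), (3, 7)]
Holes: [(0, 0), (0, 1), (0, 2), (0, 3), (0, 4), (0, 5), (0, 6), (0, 7), (1, 0), (1, 1), (1, 2), (1, 3), (1, 4), (1, 5), (1, 6), (1, 7), (2, 0), (2, 1), (2, 2), (2, 3), (2, 4), (2, 5), (2, 6), (2, 7), (3, 0), (3, 1), (3, 2), (3, 3), (3, 4), (3, 5), (3, 6), (3, 7)]

Answer: yes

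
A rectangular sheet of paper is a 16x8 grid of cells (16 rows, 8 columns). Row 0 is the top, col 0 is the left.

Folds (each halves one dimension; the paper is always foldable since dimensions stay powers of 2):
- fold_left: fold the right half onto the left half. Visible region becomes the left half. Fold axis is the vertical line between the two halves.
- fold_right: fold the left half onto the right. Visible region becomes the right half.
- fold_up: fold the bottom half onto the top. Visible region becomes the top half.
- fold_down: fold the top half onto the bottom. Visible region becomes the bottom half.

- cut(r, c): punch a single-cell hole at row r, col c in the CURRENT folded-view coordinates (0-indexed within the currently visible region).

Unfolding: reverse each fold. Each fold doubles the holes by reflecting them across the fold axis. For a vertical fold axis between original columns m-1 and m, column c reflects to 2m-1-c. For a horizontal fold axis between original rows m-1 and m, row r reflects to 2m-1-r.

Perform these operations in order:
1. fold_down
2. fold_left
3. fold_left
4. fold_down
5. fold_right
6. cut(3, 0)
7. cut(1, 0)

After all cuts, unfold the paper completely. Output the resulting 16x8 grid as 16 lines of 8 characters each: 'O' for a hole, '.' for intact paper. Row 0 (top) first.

Op 1 fold_down: fold axis h@8; visible region now rows[8,16) x cols[0,8) = 8x8
Op 2 fold_left: fold axis v@4; visible region now rows[8,16) x cols[0,4) = 8x4
Op 3 fold_left: fold axis v@2; visible region now rows[8,16) x cols[0,2) = 8x2
Op 4 fold_down: fold axis h@12; visible region now rows[12,16) x cols[0,2) = 4x2
Op 5 fold_right: fold axis v@1; visible region now rows[12,16) x cols[1,2) = 4x1
Op 6 cut(3, 0): punch at orig (15,1); cuts so far [(15, 1)]; region rows[12,16) x cols[1,2) = 4x1
Op 7 cut(1, 0): punch at orig (13,1); cuts so far [(13, 1), (15, 1)]; region rows[12,16) x cols[1,2) = 4x1
Unfold 1 (reflect across v@1): 4 holes -> [(13, 0), (13, 1), (15, 0), (15, 1)]
Unfold 2 (reflect across h@12): 8 holes -> [(8, 0), (8, 1), (10, 0), (10, 1), (13, 0), (13, 1), (15, 0), (15, 1)]
Unfold 3 (reflect across v@2): 16 holes -> [(8, 0), (8, 1), (8, 2), (8, 3), (10, 0), (10, 1), (10, 2), (10, 3), (13, 0), (13, 1), (13, 2), (13, 3), (15, 0), (15, 1), (15, 2), (15, 3)]
Unfold 4 (reflect across v@4): 32 holes -> [(8, 0), (8, 1), (8, 2), (8, 3), (8, 4), (8, 5), (8, 6), (8, 7), (10, 0), (10, 1), (10, 2), (10, 3), (10, 4), (10, 5), (10, 6), (10, 7), (13, 0), (13, 1), (13, 2), (13, 3), (13, 4), (13, 5), (13, 6), (13, 7), (15, 0), (15, 1), (15, 2), (15, 3), (15, 4), (15, 5), (15, 6), (15, 7)]
Unfold 5 (reflect across h@8): 64 holes -> [(0, 0), (0, 1), (0, 2), (0, 3), (0, 4), (0, 5), (0, 6), (0, 7), (2, 0), (2, 1), (2, 2), (2, 3), (2, 4), (2, 5), (2, 6), (2, 7), (5, 0), (5, 1), (5, 2), (5, 3), (5, 4), (5, 5), (5, 6), (5, 7), (7, 0), (7, 1), (7, 2), (7, 3), (7, 4), (7, 5), (7, 6), (7, 7), (8, 0), (8, 1), (8, 2), (8, 3), (8, 4), (8, 5), (8, 6), (8, 7), (10, 0), (10, 1), (10, 2), (10, 3), (10, 4), (10, 5), (10, 6), (10, 7), (13, 0), (13, 1), (13, 2), (13, 3), (13, 4), (13, 5), (13, 6), (13, 7), (15, 0), (15, 1), (15, 2), (15, 3), (15, 4), (15, 5), (15, 6), (15, 7)]

Answer: OOOOOOOO
........
OOOOOOOO
........
........
OOOOOOOO
........
OOOOOOOO
OOOOOOOO
........
OOOOOOOO
........
........
OOOOOOOO
........
OOOOOOOO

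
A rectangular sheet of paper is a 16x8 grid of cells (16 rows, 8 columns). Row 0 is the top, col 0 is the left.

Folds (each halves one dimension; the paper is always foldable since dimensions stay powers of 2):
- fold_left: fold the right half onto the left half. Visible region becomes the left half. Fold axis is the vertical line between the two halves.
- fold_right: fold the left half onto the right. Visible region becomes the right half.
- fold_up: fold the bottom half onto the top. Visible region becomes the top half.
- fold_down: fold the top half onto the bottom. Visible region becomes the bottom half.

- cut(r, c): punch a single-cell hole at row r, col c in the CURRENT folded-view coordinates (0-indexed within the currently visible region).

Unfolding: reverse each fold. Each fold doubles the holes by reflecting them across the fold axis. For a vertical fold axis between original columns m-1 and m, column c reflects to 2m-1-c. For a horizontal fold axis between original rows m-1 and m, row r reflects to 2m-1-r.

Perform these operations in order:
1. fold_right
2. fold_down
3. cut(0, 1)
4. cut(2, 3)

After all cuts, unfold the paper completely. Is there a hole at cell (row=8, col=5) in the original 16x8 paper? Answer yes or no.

Answer: yes

Derivation:
Op 1 fold_right: fold axis v@4; visible region now rows[0,16) x cols[4,8) = 16x4
Op 2 fold_down: fold axis h@8; visible region now rows[8,16) x cols[4,8) = 8x4
Op 3 cut(0, 1): punch at orig (8,5); cuts so far [(8, 5)]; region rows[8,16) x cols[4,8) = 8x4
Op 4 cut(2, 3): punch at orig (10,7); cuts so far [(8, 5), (10, 7)]; region rows[8,16) x cols[4,8) = 8x4
Unfold 1 (reflect across h@8): 4 holes -> [(5, 7), (7, 5), (8, 5), (10, 7)]
Unfold 2 (reflect across v@4): 8 holes -> [(5, 0), (5, 7), (7, 2), (7, 5), (8, 2), (8, 5), (10, 0), (10, 7)]
Holes: [(5, 0), (5, 7), (7, 2), (7, 5), (8, 2), (8, 5), (10, 0), (10, 7)]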